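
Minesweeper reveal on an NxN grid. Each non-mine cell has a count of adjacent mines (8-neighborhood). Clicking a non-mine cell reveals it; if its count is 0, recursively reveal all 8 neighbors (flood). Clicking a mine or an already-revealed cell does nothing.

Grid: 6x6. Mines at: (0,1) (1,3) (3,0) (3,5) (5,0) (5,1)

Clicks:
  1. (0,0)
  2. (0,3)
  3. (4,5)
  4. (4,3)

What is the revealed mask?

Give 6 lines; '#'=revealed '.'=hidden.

Answer: #..#..
......
.####.
.####.
.#####
..####

Derivation:
Click 1 (0,0) count=1: revealed 1 new [(0,0)] -> total=1
Click 2 (0,3) count=1: revealed 1 new [(0,3)] -> total=2
Click 3 (4,5) count=1: revealed 1 new [(4,5)] -> total=3
Click 4 (4,3) count=0: revealed 16 new [(2,1) (2,2) (2,3) (2,4) (3,1) (3,2) (3,3) (3,4) (4,1) (4,2) (4,3) (4,4) (5,2) (5,3) (5,4) (5,5)] -> total=19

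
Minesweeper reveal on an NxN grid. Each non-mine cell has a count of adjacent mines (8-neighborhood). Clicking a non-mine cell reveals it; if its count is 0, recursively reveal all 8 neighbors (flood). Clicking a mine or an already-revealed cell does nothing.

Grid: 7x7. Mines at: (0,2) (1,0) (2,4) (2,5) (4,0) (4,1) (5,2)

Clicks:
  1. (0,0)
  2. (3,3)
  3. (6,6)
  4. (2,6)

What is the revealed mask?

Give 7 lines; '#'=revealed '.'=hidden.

Answer: #......
.......
......#
...####
...####
...####
...####

Derivation:
Click 1 (0,0) count=1: revealed 1 new [(0,0)] -> total=1
Click 2 (3,3) count=1: revealed 1 new [(3,3)] -> total=2
Click 3 (6,6) count=0: revealed 15 new [(3,4) (3,5) (3,6) (4,3) (4,4) (4,5) (4,6) (5,3) (5,4) (5,5) (5,6) (6,3) (6,4) (6,5) (6,6)] -> total=17
Click 4 (2,6) count=1: revealed 1 new [(2,6)] -> total=18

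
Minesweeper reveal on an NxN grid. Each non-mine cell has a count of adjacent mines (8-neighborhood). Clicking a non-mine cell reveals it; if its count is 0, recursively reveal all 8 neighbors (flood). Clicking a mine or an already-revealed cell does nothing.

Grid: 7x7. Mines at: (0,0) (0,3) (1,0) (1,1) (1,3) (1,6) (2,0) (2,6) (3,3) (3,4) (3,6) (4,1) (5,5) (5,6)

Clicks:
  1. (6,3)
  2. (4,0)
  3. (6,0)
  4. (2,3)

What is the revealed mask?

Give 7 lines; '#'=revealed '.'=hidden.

Answer: .......
.......
...#...
.......
#.###..
#####..
#####..

Derivation:
Click 1 (6,3) count=0: revealed 13 new [(4,2) (4,3) (4,4) (5,0) (5,1) (5,2) (5,3) (5,4) (6,0) (6,1) (6,2) (6,3) (6,4)] -> total=13
Click 2 (4,0) count=1: revealed 1 new [(4,0)] -> total=14
Click 3 (6,0) count=0: revealed 0 new [(none)] -> total=14
Click 4 (2,3) count=3: revealed 1 new [(2,3)] -> total=15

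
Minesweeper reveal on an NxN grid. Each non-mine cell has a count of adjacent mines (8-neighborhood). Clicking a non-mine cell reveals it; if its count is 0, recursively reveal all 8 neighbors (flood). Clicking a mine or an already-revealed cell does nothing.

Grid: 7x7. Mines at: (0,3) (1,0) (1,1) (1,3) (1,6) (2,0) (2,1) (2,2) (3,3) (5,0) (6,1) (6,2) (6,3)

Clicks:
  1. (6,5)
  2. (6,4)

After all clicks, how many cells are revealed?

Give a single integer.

Answer: 15

Derivation:
Click 1 (6,5) count=0: revealed 15 new [(2,4) (2,5) (2,6) (3,4) (3,5) (3,6) (4,4) (4,5) (4,6) (5,4) (5,5) (5,6) (6,4) (6,5) (6,6)] -> total=15
Click 2 (6,4) count=1: revealed 0 new [(none)] -> total=15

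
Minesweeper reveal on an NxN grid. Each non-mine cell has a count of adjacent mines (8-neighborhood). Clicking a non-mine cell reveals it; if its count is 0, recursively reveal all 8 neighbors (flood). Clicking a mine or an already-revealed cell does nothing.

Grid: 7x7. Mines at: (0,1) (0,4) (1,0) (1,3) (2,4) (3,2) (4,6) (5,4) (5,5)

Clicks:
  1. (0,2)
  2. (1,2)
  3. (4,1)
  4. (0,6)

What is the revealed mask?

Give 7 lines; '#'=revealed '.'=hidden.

Answer: ..#..##
..#..##
.....##
.....##
.#.....
.......
.......

Derivation:
Click 1 (0,2) count=2: revealed 1 new [(0,2)] -> total=1
Click 2 (1,2) count=2: revealed 1 new [(1,2)] -> total=2
Click 3 (4,1) count=1: revealed 1 new [(4,1)] -> total=3
Click 4 (0,6) count=0: revealed 8 new [(0,5) (0,6) (1,5) (1,6) (2,5) (2,6) (3,5) (3,6)] -> total=11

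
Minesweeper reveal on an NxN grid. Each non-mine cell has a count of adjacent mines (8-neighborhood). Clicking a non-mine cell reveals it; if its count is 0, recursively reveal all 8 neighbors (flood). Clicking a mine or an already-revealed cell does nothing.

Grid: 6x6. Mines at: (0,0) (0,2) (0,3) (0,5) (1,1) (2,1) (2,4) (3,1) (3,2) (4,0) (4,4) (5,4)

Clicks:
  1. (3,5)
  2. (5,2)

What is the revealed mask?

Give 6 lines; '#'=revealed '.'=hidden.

Answer: ......
......
......
.....#
.###..
.###..

Derivation:
Click 1 (3,5) count=2: revealed 1 new [(3,5)] -> total=1
Click 2 (5,2) count=0: revealed 6 new [(4,1) (4,2) (4,3) (5,1) (5,2) (5,3)] -> total=7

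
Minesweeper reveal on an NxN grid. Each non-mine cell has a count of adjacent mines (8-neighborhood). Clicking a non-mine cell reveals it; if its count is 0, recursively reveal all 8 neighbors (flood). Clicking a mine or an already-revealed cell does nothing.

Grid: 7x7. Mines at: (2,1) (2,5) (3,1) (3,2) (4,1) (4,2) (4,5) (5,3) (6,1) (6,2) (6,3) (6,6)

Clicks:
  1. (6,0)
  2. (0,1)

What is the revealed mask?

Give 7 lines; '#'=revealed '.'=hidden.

Answer: #######
#######
..###..
.......
.......
.......
#......

Derivation:
Click 1 (6,0) count=1: revealed 1 new [(6,0)] -> total=1
Click 2 (0,1) count=0: revealed 17 new [(0,0) (0,1) (0,2) (0,3) (0,4) (0,5) (0,6) (1,0) (1,1) (1,2) (1,3) (1,4) (1,5) (1,6) (2,2) (2,3) (2,4)] -> total=18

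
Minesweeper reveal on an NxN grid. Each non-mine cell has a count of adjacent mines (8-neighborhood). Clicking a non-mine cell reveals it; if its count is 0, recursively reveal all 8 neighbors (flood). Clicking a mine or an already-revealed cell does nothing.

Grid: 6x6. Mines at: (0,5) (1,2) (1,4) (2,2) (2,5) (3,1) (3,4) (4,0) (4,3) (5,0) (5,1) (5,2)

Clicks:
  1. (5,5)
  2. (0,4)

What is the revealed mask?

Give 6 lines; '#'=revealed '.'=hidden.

Click 1 (5,5) count=0: revealed 4 new [(4,4) (4,5) (5,4) (5,5)] -> total=4
Click 2 (0,4) count=2: revealed 1 new [(0,4)] -> total=5

Answer: ....#.
......
......
......
....##
....##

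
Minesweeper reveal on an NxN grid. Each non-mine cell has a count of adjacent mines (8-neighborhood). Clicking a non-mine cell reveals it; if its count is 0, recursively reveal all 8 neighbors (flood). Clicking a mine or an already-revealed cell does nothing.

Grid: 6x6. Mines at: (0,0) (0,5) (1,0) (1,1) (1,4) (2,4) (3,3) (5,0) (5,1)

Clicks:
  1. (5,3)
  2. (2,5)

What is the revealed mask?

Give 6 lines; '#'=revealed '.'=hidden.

Answer: ......
......
.....#
....##
..####
..####

Derivation:
Click 1 (5,3) count=0: revealed 10 new [(3,4) (3,5) (4,2) (4,3) (4,4) (4,5) (5,2) (5,3) (5,4) (5,5)] -> total=10
Click 2 (2,5) count=2: revealed 1 new [(2,5)] -> total=11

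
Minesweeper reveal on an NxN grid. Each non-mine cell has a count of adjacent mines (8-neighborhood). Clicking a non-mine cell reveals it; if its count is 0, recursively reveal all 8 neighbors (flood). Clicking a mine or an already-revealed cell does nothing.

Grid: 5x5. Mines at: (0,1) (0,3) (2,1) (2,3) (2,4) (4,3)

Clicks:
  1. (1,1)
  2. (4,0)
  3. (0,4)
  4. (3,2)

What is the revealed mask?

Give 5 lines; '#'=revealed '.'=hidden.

Click 1 (1,1) count=2: revealed 1 new [(1,1)] -> total=1
Click 2 (4,0) count=0: revealed 6 new [(3,0) (3,1) (3,2) (4,0) (4,1) (4,2)] -> total=7
Click 3 (0,4) count=1: revealed 1 new [(0,4)] -> total=8
Click 4 (3,2) count=3: revealed 0 new [(none)] -> total=8

Answer: ....#
.#...
.....
###..
###..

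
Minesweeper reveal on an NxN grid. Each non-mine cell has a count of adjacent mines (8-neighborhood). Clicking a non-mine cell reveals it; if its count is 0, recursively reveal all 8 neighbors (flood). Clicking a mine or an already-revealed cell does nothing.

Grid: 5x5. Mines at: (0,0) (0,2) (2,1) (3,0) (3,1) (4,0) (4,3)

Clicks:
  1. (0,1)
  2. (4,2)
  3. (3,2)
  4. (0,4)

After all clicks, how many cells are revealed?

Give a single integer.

Click 1 (0,1) count=2: revealed 1 new [(0,1)] -> total=1
Click 2 (4,2) count=2: revealed 1 new [(4,2)] -> total=2
Click 3 (3,2) count=3: revealed 1 new [(3,2)] -> total=3
Click 4 (0,4) count=0: revealed 10 new [(0,3) (0,4) (1,2) (1,3) (1,4) (2,2) (2,3) (2,4) (3,3) (3,4)] -> total=13

Answer: 13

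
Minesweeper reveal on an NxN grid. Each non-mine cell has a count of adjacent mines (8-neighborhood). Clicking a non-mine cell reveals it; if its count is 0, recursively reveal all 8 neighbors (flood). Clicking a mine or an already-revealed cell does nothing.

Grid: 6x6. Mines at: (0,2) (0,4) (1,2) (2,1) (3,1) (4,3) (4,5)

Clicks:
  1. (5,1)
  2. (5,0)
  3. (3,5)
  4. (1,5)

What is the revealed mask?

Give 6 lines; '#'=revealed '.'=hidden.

Click 1 (5,1) count=0: revealed 6 new [(4,0) (4,1) (4,2) (5,0) (5,1) (5,2)] -> total=6
Click 2 (5,0) count=0: revealed 0 new [(none)] -> total=6
Click 3 (3,5) count=1: revealed 1 new [(3,5)] -> total=7
Click 4 (1,5) count=1: revealed 1 new [(1,5)] -> total=8

Answer: ......
.....#
......
.....#
###...
###...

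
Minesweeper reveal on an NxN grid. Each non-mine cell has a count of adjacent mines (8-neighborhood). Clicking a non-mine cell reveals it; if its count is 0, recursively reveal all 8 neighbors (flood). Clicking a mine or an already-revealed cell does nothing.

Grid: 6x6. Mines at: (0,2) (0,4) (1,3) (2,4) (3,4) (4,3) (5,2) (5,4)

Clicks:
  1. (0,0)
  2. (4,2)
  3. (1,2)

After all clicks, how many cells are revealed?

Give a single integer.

Click 1 (0,0) count=0: revealed 16 new [(0,0) (0,1) (1,0) (1,1) (1,2) (2,0) (2,1) (2,2) (3,0) (3,1) (3,2) (4,0) (4,1) (4,2) (5,0) (5,1)] -> total=16
Click 2 (4,2) count=2: revealed 0 new [(none)] -> total=16
Click 3 (1,2) count=2: revealed 0 new [(none)] -> total=16

Answer: 16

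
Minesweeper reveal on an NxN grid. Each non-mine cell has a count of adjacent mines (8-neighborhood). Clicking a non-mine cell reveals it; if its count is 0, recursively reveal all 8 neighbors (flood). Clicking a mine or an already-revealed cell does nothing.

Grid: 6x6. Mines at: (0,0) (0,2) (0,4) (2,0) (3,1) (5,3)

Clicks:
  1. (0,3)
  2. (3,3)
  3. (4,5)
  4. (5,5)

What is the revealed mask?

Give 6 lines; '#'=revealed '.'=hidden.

Answer: ...#..
..####
..####
..####
..####
....##

Derivation:
Click 1 (0,3) count=2: revealed 1 new [(0,3)] -> total=1
Click 2 (3,3) count=0: revealed 18 new [(1,2) (1,3) (1,4) (1,5) (2,2) (2,3) (2,4) (2,5) (3,2) (3,3) (3,4) (3,5) (4,2) (4,3) (4,4) (4,5) (5,4) (5,5)] -> total=19
Click 3 (4,5) count=0: revealed 0 new [(none)] -> total=19
Click 4 (5,5) count=0: revealed 0 new [(none)] -> total=19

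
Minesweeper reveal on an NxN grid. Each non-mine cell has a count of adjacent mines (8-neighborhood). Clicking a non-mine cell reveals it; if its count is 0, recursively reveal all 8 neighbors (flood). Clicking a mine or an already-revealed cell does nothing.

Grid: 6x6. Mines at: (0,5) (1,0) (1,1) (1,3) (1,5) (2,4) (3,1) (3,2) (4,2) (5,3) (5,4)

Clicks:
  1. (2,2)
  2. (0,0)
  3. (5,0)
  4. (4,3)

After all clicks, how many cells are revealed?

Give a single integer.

Answer: 7

Derivation:
Click 1 (2,2) count=4: revealed 1 new [(2,2)] -> total=1
Click 2 (0,0) count=2: revealed 1 new [(0,0)] -> total=2
Click 3 (5,0) count=0: revealed 4 new [(4,0) (4,1) (5,0) (5,1)] -> total=6
Click 4 (4,3) count=4: revealed 1 new [(4,3)] -> total=7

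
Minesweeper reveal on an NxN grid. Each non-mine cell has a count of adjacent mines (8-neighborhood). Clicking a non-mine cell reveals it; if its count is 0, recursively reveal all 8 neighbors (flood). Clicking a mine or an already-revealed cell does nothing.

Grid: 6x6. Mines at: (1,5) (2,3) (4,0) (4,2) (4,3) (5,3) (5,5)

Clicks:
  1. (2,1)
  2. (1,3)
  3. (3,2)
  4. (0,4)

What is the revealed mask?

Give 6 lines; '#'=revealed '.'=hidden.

Click 1 (2,1) count=0: revealed 16 new [(0,0) (0,1) (0,2) (0,3) (0,4) (1,0) (1,1) (1,2) (1,3) (1,4) (2,0) (2,1) (2,2) (3,0) (3,1) (3,2)] -> total=16
Click 2 (1,3) count=1: revealed 0 new [(none)] -> total=16
Click 3 (3,2) count=3: revealed 0 new [(none)] -> total=16
Click 4 (0,4) count=1: revealed 0 new [(none)] -> total=16

Answer: #####.
#####.
###...
###...
......
......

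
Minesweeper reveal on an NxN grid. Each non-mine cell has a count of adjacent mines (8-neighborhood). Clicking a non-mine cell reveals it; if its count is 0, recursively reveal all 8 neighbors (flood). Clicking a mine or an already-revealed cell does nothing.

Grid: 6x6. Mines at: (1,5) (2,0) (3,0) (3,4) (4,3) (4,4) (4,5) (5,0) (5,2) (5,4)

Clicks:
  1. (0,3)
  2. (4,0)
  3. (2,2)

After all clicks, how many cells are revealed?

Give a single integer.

Click 1 (0,3) count=0: revealed 17 new [(0,0) (0,1) (0,2) (0,3) (0,4) (1,0) (1,1) (1,2) (1,3) (1,4) (2,1) (2,2) (2,3) (2,4) (3,1) (3,2) (3,3)] -> total=17
Click 2 (4,0) count=2: revealed 1 new [(4,0)] -> total=18
Click 3 (2,2) count=0: revealed 0 new [(none)] -> total=18

Answer: 18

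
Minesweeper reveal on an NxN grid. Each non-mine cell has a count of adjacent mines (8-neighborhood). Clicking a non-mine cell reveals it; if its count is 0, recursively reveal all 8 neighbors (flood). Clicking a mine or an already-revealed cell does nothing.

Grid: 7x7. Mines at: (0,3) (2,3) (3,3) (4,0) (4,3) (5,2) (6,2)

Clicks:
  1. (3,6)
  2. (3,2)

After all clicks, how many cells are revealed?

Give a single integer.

Answer: 24

Derivation:
Click 1 (3,6) count=0: revealed 23 new [(0,4) (0,5) (0,6) (1,4) (1,5) (1,6) (2,4) (2,5) (2,6) (3,4) (3,5) (3,6) (4,4) (4,5) (4,6) (5,3) (5,4) (5,5) (5,6) (6,3) (6,4) (6,5) (6,6)] -> total=23
Click 2 (3,2) count=3: revealed 1 new [(3,2)] -> total=24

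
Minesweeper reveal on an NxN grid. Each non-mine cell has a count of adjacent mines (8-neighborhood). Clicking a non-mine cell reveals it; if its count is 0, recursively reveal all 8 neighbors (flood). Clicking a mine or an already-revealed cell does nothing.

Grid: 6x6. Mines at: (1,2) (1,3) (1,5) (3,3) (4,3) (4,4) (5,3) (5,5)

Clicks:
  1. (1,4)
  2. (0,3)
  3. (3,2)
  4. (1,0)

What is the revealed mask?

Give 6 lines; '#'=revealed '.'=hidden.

Click 1 (1,4) count=2: revealed 1 new [(1,4)] -> total=1
Click 2 (0,3) count=2: revealed 1 new [(0,3)] -> total=2
Click 3 (3,2) count=2: revealed 1 new [(3,2)] -> total=3
Click 4 (1,0) count=0: revealed 15 new [(0,0) (0,1) (1,0) (1,1) (2,0) (2,1) (2,2) (3,0) (3,1) (4,0) (4,1) (4,2) (5,0) (5,1) (5,2)] -> total=18

Answer: ##.#..
##..#.
###...
###...
###...
###...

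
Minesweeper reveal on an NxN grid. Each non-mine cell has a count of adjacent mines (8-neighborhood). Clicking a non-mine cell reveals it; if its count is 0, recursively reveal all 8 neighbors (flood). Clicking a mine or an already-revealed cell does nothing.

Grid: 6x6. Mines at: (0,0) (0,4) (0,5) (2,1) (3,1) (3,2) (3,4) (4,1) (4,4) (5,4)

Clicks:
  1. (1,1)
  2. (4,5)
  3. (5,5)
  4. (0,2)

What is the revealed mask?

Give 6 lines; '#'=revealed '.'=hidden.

Click 1 (1,1) count=2: revealed 1 new [(1,1)] -> total=1
Click 2 (4,5) count=3: revealed 1 new [(4,5)] -> total=2
Click 3 (5,5) count=2: revealed 1 new [(5,5)] -> total=3
Click 4 (0,2) count=0: revealed 5 new [(0,1) (0,2) (0,3) (1,2) (1,3)] -> total=8

Answer: .###..
.###..
......
......
.....#
.....#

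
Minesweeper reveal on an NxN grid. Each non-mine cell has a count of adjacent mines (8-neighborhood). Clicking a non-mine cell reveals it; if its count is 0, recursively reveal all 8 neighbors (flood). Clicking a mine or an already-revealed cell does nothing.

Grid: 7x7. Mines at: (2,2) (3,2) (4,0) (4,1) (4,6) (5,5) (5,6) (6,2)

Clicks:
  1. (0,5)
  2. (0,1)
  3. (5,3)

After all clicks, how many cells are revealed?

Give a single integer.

Click 1 (0,5) count=0: revealed 29 new [(0,0) (0,1) (0,2) (0,3) (0,4) (0,5) (0,6) (1,0) (1,1) (1,2) (1,3) (1,4) (1,5) (1,6) (2,0) (2,1) (2,3) (2,4) (2,5) (2,6) (3,0) (3,1) (3,3) (3,4) (3,5) (3,6) (4,3) (4,4) (4,5)] -> total=29
Click 2 (0,1) count=0: revealed 0 new [(none)] -> total=29
Click 3 (5,3) count=1: revealed 1 new [(5,3)] -> total=30

Answer: 30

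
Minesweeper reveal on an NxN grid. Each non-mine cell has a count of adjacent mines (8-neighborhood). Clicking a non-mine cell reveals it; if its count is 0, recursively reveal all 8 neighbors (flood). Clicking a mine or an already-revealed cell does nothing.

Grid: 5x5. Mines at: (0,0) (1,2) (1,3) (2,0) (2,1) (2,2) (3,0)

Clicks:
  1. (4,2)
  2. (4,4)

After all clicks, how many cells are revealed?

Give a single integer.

Click 1 (4,2) count=0: revealed 10 new [(2,3) (2,4) (3,1) (3,2) (3,3) (3,4) (4,1) (4,2) (4,3) (4,4)] -> total=10
Click 2 (4,4) count=0: revealed 0 new [(none)] -> total=10

Answer: 10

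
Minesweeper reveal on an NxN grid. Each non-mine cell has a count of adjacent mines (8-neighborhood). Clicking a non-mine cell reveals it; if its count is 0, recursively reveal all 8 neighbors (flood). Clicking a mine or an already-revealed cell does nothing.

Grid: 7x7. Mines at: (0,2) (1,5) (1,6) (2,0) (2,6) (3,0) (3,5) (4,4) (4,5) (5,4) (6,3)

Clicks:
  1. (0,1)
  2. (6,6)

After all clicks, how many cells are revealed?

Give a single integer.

Answer: 5

Derivation:
Click 1 (0,1) count=1: revealed 1 new [(0,1)] -> total=1
Click 2 (6,6) count=0: revealed 4 new [(5,5) (5,6) (6,5) (6,6)] -> total=5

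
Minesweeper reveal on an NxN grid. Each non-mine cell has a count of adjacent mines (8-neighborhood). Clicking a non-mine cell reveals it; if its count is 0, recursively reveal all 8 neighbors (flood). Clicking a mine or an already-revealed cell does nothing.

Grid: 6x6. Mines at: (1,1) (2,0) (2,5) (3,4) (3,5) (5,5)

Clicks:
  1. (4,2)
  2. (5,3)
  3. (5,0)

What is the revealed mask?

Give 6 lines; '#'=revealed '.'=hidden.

Answer: ......
......
.###..
####..
#####.
#####.

Derivation:
Click 1 (4,2) count=0: revealed 17 new [(2,1) (2,2) (2,3) (3,0) (3,1) (3,2) (3,3) (4,0) (4,1) (4,2) (4,3) (4,4) (5,0) (5,1) (5,2) (5,3) (5,4)] -> total=17
Click 2 (5,3) count=0: revealed 0 new [(none)] -> total=17
Click 3 (5,0) count=0: revealed 0 new [(none)] -> total=17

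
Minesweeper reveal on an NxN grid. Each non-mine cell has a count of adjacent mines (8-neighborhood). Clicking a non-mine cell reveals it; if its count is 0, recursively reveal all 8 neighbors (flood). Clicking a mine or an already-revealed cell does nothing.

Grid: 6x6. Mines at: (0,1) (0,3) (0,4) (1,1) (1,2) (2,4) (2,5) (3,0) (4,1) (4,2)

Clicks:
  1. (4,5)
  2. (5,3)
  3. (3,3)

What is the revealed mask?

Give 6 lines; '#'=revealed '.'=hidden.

Click 1 (4,5) count=0: revealed 9 new [(3,3) (3,4) (3,5) (4,3) (4,4) (4,5) (5,3) (5,4) (5,5)] -> total=9
Click 2 (5,3) count=1: revealed 0 new [(none)] -> total=9
Click 3 (3,3) count=2: revealed 0 new [(none)] -> total=9

Answer: ......
......
......
...###
...###
...###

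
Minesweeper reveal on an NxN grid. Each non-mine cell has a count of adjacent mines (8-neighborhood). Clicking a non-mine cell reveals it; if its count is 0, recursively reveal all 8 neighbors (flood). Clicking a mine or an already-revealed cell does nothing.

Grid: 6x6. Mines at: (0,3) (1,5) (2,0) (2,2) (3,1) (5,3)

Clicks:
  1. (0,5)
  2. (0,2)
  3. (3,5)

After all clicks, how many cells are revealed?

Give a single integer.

Answer: 13

Derivation:
Click 1 (0,5) count=1: revealed 1 new [(0,5)] -> total=1
Click 2 (0,2) count=1: revealed 1 new [(0,2)] -> total=2
Click 3 (3,5) count=0: revealed 11 new [(2,3) (2,4) (2,5) (3,3) (3,4) (3,5) (4,3) (4,4) (4,5) (5,4) (5,5)] -> total=13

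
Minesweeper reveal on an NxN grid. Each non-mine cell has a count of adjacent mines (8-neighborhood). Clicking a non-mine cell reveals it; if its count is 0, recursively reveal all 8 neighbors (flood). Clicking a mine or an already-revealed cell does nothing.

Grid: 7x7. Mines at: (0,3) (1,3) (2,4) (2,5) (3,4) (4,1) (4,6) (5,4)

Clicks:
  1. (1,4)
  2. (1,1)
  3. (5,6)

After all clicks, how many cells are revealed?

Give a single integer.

Answer: 14

Derivation:
Click 1 (1,4) count=4: revealed 1 new [(1,4)] -> total=1
Click 2 (1,1) count=0: revealed 12 new [(0,0) (0,1) (0,2) (1,0) (1,1) (1,2) (2,0) (2,1) (2,2) (3,0) (3,1) (3,2)] -> total=13
Click 3 (5,6) count=1: revealed 1 new [(5,6)] -> total=14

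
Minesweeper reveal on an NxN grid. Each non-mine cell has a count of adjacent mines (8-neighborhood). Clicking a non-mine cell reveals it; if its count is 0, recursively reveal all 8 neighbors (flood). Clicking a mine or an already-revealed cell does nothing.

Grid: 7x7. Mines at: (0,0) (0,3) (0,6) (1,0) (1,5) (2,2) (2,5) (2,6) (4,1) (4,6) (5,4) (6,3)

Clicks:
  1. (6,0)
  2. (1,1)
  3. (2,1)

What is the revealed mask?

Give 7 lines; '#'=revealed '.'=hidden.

Click 1 (6,0) count=0: revealed 6 new [(5,0) (5,1) (5,2) (6,0) (6,1) (6,2)] -> total=6
Click 2 (1,1) count=3: revealed 1 new [(1,1)] -> total=7
Click 3 (2,1) count=2: revealed 1 new [(2,1)] -> total=8

Answer: .......
.#.....
.#.....
.......
.......
###....
###....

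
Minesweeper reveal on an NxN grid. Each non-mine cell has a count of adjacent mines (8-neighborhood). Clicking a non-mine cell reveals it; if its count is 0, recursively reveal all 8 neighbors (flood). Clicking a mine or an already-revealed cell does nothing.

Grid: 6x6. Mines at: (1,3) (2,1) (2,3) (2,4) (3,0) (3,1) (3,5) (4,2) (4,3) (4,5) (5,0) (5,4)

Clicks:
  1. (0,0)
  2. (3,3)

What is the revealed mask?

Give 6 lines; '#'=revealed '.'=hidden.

Click 1 (0,0) count=0: revealed 6 new [(0,0) (0,1) (0,2) (1,0) (1,1) (1,2)] -> total=6
Click 2 (3,3) count=4: revealed 1 new [(3,3)] -> total=7

Answer: ###...
###...
......
...#..
......
......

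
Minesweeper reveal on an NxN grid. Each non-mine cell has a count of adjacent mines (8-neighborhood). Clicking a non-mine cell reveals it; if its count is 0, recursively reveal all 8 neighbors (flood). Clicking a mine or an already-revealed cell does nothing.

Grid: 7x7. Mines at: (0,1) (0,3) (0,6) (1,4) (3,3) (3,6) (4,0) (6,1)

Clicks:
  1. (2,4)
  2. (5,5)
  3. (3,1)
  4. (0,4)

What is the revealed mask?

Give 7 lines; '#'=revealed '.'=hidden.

Answer: ....#..
.......
....#..
.#.....
..#####
..#####
..#####

Derivation:
Click 1 (2,4) count=2: revealed 1 new [(2,4)] -> total=1
Click 2 (5,5) count=0: revealed 15 new [(4,2) (4,3) (4,4) (4,5) (4,6) (5,2) (5,3) (5,4) (5,5) (5,6) (6,2) (6,3) (6,4) (6,5) (6,6)] -> total=16
Click 3 (3,1) count=1: revealed 1 new [(3,1)] -> total=17
Click 4 (0,4) count=2: revealed 1 new [(0,4)] -> total=18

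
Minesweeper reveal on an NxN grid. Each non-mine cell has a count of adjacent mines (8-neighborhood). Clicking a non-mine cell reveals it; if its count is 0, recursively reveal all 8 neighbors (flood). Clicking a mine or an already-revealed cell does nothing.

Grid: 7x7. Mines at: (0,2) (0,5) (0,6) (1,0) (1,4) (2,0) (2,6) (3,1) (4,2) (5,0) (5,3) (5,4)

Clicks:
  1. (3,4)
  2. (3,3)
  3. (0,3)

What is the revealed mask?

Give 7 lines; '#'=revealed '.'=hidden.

Answer: ...#...
.......
...###.
...###.
...###.
.......
.......

Derivation:
Click 1 (3,4) count=0: revealed 9 new [(2,3) (2,4) (2,5) (3,3) (3,4) (3,5) (4,3) (4,4) (4,5)] -> total=9
Click 2 (3,3) count=1: revealed 0 new [(none)] -> total=9
Click 3 (0,3) count=2: revealed 1 new [(0,3)] -> total=10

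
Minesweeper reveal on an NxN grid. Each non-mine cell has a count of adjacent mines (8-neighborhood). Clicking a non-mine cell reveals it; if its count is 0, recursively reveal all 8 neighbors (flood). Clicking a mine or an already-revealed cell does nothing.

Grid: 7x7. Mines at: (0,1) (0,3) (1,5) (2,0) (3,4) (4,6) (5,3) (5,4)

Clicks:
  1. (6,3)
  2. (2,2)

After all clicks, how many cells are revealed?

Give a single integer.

Click 1 (6,3) count=2: revealed 1 new [(6,3)] -> total=1
Click 2 (2,2) count=0: revealed 20 new [(1,1) (1,2) (1,3) (2,1) (2,2) (2,3) (3,0) (3,1) (3,2) (3,3) (4,0) (4,1) (4,2) (4,3) (5,0) (5,1) (5,2) (6,0) (6,1) (6,2)] -> total=21

Answer: 21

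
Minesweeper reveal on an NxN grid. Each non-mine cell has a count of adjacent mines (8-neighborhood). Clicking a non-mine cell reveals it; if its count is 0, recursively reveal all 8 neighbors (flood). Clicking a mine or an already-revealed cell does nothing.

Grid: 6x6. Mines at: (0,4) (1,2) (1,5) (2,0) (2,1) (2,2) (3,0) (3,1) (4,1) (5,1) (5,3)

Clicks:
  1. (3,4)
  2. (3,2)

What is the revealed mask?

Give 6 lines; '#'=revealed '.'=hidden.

Click 1 (3,4) count=0: revealed 11 new [(2,3) (2,4) (2,5) (3,3) (3,4) (3,5) (4,3) (4,4) (4,5) (5,4) (5,5)] -> total=11
Click 2 (3,2) count=4: revealed 1 new [(3,2)] -> total=12

Answer: ......
......
...###
..####
...###
....##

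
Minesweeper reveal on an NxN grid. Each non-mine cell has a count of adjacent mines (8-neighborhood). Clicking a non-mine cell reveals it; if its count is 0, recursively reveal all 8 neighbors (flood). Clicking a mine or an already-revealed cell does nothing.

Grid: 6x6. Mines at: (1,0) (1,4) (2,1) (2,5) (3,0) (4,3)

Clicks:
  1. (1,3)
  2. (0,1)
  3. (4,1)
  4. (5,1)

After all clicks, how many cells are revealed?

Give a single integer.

Click 1 (1,3) count=1: revealed 1 new [(1,3)] -> total=1
Click 2 (0,1) count=1: revealed 1 new [(0,1)] -> total=2
Click 3 (4,1) count=1: revealed 1 new [(4,1)] -> total=3
Click 4 (5,1) count=0: revealed 5 new [(4,0) (4,2) (5,0) (5,1) (5,2)] -> total=8

Answer: 8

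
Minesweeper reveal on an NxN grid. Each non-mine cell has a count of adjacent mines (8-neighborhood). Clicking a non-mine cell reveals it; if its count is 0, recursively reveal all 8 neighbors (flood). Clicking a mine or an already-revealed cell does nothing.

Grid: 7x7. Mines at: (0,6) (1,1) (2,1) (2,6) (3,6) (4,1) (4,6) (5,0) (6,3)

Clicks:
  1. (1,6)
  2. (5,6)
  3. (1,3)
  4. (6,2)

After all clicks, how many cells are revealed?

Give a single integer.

Click 1 (1,6) count=2: revealed 1 new [(1,6)] -> total=1
Click 2 (5,6) count=1: revealed 1 new [(5,6)] -> total=2
Click 3 (1,3) count=0: revealed 24 new [(0,2) (0,3) (0,4) (0,5) (1,2) (1,3) (1,4) (1,5) (2,2) (2,3) (2,4) (2,5) (3,2) (3,3) (3,4) (3,5) (4,2) (4,3) (4,4) (4,5) (5,2) (5,3) (5,4) (5,5)] -> total=26
Click 4 (6,2) count=1: revealed 1 new [(6,2)] -> total=27

Answer: 27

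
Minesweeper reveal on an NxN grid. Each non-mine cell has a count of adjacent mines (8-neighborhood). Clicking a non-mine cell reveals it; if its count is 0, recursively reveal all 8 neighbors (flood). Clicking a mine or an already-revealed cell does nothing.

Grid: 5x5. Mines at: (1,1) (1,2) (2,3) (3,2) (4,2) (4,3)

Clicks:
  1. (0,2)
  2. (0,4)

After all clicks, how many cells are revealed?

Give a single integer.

Click 1 (0,2) count=2: revealed 1 new [(0,2)] -> total=1
Click 2 (0,4) count=0: revealed 4 new [(0,3) (0,4) (1,3) (1,4)] -> total=5

Answer: 5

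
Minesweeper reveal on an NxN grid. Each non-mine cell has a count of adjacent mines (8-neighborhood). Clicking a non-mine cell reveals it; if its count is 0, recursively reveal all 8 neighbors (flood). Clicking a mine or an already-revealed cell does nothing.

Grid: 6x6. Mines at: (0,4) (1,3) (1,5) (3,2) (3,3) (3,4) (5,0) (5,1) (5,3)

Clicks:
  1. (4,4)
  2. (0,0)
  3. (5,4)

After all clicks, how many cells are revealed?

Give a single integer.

Answer: 15

Derivation:
Click 1 (4,4) count=3: revealed 1 new [(4,4)] -> total=1
Click 2 (0,0) count=0: revealed 13 new [(0,0) (0,1) (0,2) (1,0) (1,1) (1,2) (2,0) (2,1) (2,2) (3,0) (3,1) (4,0) (4,1)] -> total=14
Click 3 (5,4) count=1: revealed 1 new [(5,4)] -> total=15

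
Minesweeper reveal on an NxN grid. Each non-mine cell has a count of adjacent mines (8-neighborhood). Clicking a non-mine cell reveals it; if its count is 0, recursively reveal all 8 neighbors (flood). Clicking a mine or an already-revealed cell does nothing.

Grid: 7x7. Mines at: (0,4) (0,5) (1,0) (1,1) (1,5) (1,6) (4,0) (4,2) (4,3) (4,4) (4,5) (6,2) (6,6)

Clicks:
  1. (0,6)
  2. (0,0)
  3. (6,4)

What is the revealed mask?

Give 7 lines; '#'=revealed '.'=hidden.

Click 1 (0,6) count=3: revealed 1 new [(0,6)] -> total=1
Click 2 (0,0) count=2: revealed 1 new [(0,0)] -> total=2
Click 3 (6,4) count=0: revealed 6 new [(5,3) (5,4) (5,5) (6,3) (6,4) (6,5)] -> total=8

Answer: #.....#
.......
.......
.......
.......
...###.
...###.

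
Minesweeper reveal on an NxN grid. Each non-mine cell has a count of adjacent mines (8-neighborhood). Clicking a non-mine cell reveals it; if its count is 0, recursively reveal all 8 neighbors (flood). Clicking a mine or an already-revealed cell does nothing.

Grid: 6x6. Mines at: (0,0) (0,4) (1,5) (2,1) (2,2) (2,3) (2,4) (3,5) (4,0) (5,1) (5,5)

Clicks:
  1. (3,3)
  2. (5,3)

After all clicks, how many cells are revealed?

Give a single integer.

Click 1 (3,3) count=3: revealed 1 new [(3,3)] -> total=1
Click 2 (5,3) count=0: revealed 8 new [(3,2) (3,4) (4,2) (4,3) (4,4) (5,2) (5,3) (5,4)] -> total=9

Answer: 9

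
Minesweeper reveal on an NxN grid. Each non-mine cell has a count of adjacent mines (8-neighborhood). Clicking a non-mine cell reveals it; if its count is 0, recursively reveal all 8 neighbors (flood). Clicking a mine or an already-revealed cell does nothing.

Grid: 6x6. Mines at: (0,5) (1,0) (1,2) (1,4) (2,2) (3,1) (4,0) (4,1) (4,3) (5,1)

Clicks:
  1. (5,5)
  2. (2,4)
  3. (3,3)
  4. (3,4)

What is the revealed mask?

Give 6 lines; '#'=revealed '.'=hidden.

Click 1 (5,5) count=0: revealed 8 new [(2,4) (2,5) (3,4) (3,5) (4,4) (4,5) (5,4) (5,5)] -> total=8
Click 2 (2,4) count=1: revealed 0 new [(none)] -> total=8
Click 3 (3,3) count=2: revealed 1 new [(3,3)] -> total=9
Click 4 (3,4) count=1: revealed 0 new [(none)] -> total=9

Answer: ......
......
....##
...###
....##
....##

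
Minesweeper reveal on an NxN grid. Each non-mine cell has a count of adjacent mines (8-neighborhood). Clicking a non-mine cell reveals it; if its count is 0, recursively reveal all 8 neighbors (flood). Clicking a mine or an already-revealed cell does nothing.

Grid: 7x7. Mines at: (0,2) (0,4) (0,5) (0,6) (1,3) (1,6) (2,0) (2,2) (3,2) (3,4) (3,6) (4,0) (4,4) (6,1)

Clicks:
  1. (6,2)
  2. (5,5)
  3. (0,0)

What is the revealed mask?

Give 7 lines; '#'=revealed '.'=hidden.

Answer: ##.....
##.....
.......
.......
.......
.....#.
..#....

Derivation:
Click 1 (6,2) count=1: revealed 1 new [(6,2)] -> total=1
Click 2 (5,5) count=1: revealed 1 new [(5,5)] -> total=2
Click 3 (0,0) count=0: revealed 4 new [(0,0) (0,1) (1,0) (1,1)] -> total=6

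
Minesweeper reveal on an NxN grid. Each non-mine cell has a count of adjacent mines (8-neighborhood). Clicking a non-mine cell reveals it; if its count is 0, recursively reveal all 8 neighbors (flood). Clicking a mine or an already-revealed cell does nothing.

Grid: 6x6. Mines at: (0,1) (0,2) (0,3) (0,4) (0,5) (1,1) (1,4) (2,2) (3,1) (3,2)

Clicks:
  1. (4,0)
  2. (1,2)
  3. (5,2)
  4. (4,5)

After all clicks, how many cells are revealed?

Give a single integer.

Answer: 19

Derivation:
Click 1 (4,0) count=1: revealed 1 new [(4,0)] -> total=1
Click 2 (1,2) count=5: revealed 1 new [(1,2)] -> total=2
Click 3 (5,2) count=0: revealed 17 new [(2,3) (2,4) (2,5) (3,3) (3,4) (3,5) (4,1) (4,2) (4,3) (4,4) (4,5) (5,0) (5,1) (5,2) (5,3) (5,4) (5,5)] -> total=19
Click 4 (4,5) count=0: revealed 0 new [(none)] -> total=19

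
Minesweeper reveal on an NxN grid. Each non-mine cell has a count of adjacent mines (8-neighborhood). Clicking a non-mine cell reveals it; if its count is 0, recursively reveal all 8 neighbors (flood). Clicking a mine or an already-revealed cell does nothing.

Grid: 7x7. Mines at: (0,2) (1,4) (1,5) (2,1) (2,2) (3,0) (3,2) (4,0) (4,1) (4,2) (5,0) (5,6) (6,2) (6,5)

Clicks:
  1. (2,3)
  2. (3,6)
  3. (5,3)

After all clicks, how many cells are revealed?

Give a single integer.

Click 1 (2,3) count=3: revealed 1 new [(2,3)] -> total=1
Click 2 (3,6) count=0: revealed 14 new [(2,4) (2,5) (2,6) (3,3) (3,4) (3,5) (3,6) (4,3) (4,4) (4,5) (4,6) (5,3) (5,4) (5,5)] -> total=15
Click 3 (5,3) count=2: revealed 0 new [(none)] -> total=15

Answer: 15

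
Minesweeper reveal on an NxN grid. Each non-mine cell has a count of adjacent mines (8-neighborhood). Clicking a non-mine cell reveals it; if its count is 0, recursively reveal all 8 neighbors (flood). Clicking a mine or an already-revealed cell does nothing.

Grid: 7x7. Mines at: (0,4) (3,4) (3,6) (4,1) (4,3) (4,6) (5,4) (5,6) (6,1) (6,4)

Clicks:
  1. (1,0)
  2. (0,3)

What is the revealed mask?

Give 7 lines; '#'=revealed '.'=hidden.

Click 1 (1,0) count=0: revealed 16 new [(0,0) (0,1) (0,2) (0,3) (1,0) (1,1) (1,2) (1,3) (2,0) (2,1) (2,2) (2,3) (3,0) (3,1) (3,2) (3,3)] -> total=16
Click 2 (0,3) count=1: revealed 0 new [(none)] -> total=16

Answer: ####...
####...
####...
####...
.......
.......
.......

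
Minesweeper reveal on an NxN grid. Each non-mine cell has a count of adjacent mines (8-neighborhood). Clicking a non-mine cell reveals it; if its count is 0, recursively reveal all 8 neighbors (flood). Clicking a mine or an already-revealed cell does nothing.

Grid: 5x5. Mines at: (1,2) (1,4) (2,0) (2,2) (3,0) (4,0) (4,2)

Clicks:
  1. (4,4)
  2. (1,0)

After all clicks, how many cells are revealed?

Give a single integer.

Answer: 7

Derivation:
Click 1 (4,4) count=0: revealed 6 new [(2,3) (2,4) (3,3) (3,4) (4,3) (4,4)] -> total=6
Click 2 (1,0) count=1: revealed 1 new [(1,0)] -> total=7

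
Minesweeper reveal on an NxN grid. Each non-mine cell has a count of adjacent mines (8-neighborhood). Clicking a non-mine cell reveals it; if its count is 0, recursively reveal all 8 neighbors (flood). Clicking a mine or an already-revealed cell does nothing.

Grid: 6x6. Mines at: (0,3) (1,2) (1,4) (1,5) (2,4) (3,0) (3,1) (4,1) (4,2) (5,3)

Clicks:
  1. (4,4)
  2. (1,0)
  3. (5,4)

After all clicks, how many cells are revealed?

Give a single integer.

Click 1 (4,4) count=1: revealed 1 new [(4,4)] -> total=1
Click 2 (1,0) count=0: revealed 6 new [(0,0) (0,1) (1,0) (1,1) (2,0) (2,1)] -> total=7
Click 3 (5,4) count=1: revealed 1 new [(5,4)] -> total=8

Answer: 8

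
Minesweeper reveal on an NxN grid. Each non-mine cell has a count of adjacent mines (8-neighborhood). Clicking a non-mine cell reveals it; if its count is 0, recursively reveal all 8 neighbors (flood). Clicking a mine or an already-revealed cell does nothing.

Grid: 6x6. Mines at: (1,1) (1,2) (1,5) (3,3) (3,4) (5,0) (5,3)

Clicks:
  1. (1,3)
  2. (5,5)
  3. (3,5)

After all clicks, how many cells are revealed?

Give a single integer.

Click 1 (1,3) count=1: revealed 1 new [(1,3)] -> total=1
Click 2 (5,5) count=0: revealed 4 new [(4,4) (4,5) (5,4) (5,5)] -> total=5
Click 3 (3,5) count=1: revealed 1 new [(3,5)] -> total=6

Answer: 6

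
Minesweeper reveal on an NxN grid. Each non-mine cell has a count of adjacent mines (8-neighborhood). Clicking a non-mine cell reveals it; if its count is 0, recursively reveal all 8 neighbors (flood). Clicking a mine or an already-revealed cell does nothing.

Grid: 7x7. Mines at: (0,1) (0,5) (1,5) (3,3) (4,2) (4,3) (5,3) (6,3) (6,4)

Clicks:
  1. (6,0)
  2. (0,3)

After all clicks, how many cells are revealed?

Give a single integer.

Click 1 (6,0) count=0: revealed 17 new [(1,0) (1,1) (1,2) (2,0) (2,1) (2,2) (3,0) (3,1) (3,2) (4,0) (4,1) (5,0) (5,1) (5,2) (6,0) (6,1) (6,2)] -> total=17
Click 2 (0,3) count=0: revealed 7 new [(0,2) (0,3) (0,4) (1,3) (1,4) (2,3) (2,4)] -> total=24

Answer: 24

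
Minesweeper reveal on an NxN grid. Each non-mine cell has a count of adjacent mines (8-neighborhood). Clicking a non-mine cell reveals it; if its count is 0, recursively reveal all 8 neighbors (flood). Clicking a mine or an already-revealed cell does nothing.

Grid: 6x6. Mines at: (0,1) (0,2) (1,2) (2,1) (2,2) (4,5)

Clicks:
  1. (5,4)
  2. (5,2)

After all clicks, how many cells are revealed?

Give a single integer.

Click 1 (5,4) count=1: revealed 1 new [(5,4)] -> total=1
Click 2 (5,2) count=0: revealed 14 new [(3,0) (3,1) (3,2) (3,3) (3,4) (4,0) (4,1) (4,2) (4,3) (4,4) (5,0) (5,1) (5,2) (5,3)] -> total=15

Answer: 15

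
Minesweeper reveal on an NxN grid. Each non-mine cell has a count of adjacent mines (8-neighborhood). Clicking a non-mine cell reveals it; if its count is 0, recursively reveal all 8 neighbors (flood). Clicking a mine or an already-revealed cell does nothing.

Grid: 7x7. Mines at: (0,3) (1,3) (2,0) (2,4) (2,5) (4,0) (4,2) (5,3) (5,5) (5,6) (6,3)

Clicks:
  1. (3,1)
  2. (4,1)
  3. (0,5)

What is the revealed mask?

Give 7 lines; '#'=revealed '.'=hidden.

Click 1 (3,1) count=3: revealed 1 new [(3,1)] -> total=1
Click 2 (4,1) count=2: revealed 1 new [(4,1)] -> total=2
Click 3 (0,5) count=0: revealed 6 new [(0,4) (0,5) (0,6) (1,4) (1,5) (1,6)] -> total=8

Answer: ....###
....###
.......
.#.....
.#.....
.......
.......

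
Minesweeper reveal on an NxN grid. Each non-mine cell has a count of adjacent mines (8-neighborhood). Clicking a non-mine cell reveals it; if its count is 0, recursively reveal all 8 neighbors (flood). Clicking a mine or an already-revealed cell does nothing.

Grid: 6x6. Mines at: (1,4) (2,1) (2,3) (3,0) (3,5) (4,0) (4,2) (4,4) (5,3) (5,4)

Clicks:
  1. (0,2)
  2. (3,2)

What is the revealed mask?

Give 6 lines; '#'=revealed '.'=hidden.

Answer: ####..
####..
......
..#...
......
......

Derivation:
Click 1 (0,2) count=0: revealed 8 new [(0,0) (0,1) (0,2) (0,3) (1,0) (1,1) (1,2) (1,3)] -> total=8
Click 2 (3,2) count=3: revealed 1 new [(3,2)] -> total=9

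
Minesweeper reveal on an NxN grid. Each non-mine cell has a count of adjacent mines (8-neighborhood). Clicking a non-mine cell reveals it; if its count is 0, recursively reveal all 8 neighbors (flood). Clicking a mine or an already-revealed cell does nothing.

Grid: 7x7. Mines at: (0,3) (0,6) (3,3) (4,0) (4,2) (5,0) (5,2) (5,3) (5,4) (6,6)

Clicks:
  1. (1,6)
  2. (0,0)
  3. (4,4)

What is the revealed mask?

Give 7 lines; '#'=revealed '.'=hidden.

Click 1 (1,6) count=1: revealed 1 new [(1,6)] -> total=1
Click 2 (0,0) count=0: revealed 12 new [(0,0) (0,1) (0,2) (1,0) (1,1) (1,2) (2,0) (2,1) (2,2) (3,0) (3,1) (3,2)] -> total=13
Click 3 (4,4) count=3: revealed 1 new [(4,4)] -> total=14

Answer: ###....
###...#
###....
###....
....#..
.......
.......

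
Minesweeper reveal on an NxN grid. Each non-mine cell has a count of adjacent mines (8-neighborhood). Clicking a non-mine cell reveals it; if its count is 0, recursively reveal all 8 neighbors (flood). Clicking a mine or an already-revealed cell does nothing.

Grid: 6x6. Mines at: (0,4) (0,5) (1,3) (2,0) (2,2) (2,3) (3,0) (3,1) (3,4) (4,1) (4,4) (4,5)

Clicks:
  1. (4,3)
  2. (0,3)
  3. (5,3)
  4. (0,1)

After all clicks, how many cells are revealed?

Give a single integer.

Answer: 9

Derivation:
Click 1 (4,3) count=2: revealed 1 new [(4,3)] -> total=1
Click 2 (0,3) count=2: revealed 1 new [(0,3)] -> total=2
Click 3 (5,3) count=1: revealed 1 new [(5,3)] -> total=3
Click 4 (0,1) count=0: revealed 6 new [(0,0) (0,1) (0,2) (1,0) (1,1) (1,2)] -> total=9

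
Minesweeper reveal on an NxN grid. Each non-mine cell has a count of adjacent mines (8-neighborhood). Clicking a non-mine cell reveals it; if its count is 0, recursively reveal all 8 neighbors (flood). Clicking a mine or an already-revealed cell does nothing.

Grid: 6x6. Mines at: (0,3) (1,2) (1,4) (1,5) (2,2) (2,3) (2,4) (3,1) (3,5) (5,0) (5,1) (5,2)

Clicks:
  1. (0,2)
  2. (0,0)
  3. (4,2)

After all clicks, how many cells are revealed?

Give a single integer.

Answer: 8

Derivation:
Click 1 (0,2) count=2: revealed 1 new [(0,2)] -> total=1
Click 2 (0,0) count=0: revealed 6 new [(0,0) (0,1) (1,0) (1,1) (2,0) (2,1)] -> total=7
Click 3 (4,2) count=3: revealed 1 new [(4,2)] -> total=8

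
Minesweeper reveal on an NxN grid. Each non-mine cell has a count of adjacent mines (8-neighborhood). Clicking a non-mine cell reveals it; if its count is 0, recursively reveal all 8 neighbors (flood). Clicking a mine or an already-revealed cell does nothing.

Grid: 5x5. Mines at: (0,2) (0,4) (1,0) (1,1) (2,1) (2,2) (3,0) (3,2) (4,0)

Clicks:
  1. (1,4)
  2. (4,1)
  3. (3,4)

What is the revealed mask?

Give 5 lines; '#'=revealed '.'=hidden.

Answer: .....
...##
...##
...##
.#.##

Derivation:
Click 1 (1,4) count=1: revealed 1 new [(1,4)] -> total=1
Click 2 (4,1) count=3: revealed 1 new [(4,1)] -> total=2
Click 3 (3,4) count=0: revealed 7 new [(1,3) (2,3) (2,4) (3,3) (3,4) (4,3) (4,4)] -> total=9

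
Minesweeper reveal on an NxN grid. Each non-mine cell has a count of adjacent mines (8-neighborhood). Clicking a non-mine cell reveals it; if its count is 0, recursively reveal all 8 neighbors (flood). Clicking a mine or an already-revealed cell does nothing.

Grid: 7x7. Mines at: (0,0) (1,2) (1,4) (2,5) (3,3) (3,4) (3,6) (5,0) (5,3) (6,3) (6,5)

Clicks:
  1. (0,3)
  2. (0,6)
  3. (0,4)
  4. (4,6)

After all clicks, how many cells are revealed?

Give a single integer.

Click 1 (0,3) count=2: revealed 1 new [(0,3)] -> total=1
Click 2 (0,6) count=0: revealed 4 new [(0,5) (0,6) (1,5) (1,6)] -> total=5
Click 3 (0,4) count=1: revealed 1 new [(0,4)] -> total=6
Click 4 (4,6) count=1: revealed 1 new [(4,6)] -> total=7

Answer: 7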